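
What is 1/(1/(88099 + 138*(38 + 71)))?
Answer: 103141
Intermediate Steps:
1/(1/(88099 + 138*(38 + 71))) = 1/(1/(88099 + 138*109)) = 1/(1/(88099 + 15042)) = 1/(1/103141) = 103141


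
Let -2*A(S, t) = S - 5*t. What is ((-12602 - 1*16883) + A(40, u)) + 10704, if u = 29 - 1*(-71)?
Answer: -18551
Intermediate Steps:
u = 100 (u = 29 + 71 = 100)
A(S, t) = -S/2 + 5*t/2 (A(S, t) = -(S - 5*t)/2 = -S/2 + 5*t/2)
((-12602 - 1*16883) + A(40, u)) + 10704 = ((-12602 - 1*16883) + (-½*40 + (5/2)*100)) + 10704 = ((-12602 - 16883) + (-20 + 250)) + 10704 = (-29485 + 230) + 10704 = -29255 + 10704 = -18551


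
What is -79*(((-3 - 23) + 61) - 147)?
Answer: 8848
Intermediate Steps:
-79*(((-3 - 23) + 61) - 147) = -79*((-26 + 61) - 147) = -79*(35 - 147) = -79*(-112) = 8848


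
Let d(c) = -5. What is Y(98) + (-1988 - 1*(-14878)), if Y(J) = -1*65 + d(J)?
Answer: 12820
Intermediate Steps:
Y(J) = -70 (Y(J) = -1*65 - 5 = -65 - 5 = -70)
Y(98) + (-1988 - 1*(-14878)) = -70 + (-1988 - 1*(-14878)) = -70 + (-1988 + 14878) = -70 + 12890 = 12820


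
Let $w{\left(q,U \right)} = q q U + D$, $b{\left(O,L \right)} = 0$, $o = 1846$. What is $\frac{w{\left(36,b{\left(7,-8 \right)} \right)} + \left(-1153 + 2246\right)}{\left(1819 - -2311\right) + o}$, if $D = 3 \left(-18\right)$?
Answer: $\frac{1039}{5976} \approx 0.17386$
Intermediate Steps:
$D = -54$
$w{\left(q,U \right)} = -54 + U q^{2}$ ($w{\left(q,U \right)} = q q U - 54 = q^{2} U - 54 = U q^{2} - 54 = -54 + U q^{2}$)
$\frac{w{\left(36,b{\left(7,-8 \right)} \right)} + \left(-1153 + 2246\right)}{\left(1819 - -2311\right) + o} = \frac{\left(-54 + 0 \cdot 36^{2}\right) + \left(-1153 + 2246\right)}{\left(1819 - -2311\right) + 1846} = \frac{\left(-54 + 0 \cdot 1296\right) + 1093}{\left(1819 + 2311\right) + 1846} = \frac{\left(-54 + 0\right) + 1093}{4130 + 1846} = \frac{-54 + 1093}{5976} = 1039 \cdot \frac{1}{5976} = \frac{1039}{5976}$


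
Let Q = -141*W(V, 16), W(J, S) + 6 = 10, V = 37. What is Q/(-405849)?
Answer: 188/135283 ≈ 0.0013897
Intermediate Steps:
W(J, S) = 4 (W(J, S) = -6 + 10 = 4)
Q = -564 (Q = -141*4 = -564)
Q/(-405849) = -564/(-405849) = -564*(-1/405849) = 188/135283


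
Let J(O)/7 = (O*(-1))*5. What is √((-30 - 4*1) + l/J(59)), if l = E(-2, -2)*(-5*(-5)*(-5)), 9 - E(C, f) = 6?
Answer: I*√5768371/413 ≈ 5.8154*I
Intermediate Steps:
E(C, f) = 3 (E(C, f) = 9 - 1*6 = 9 - 6 = 3)
J(O) = -35*O (J(O) = 7*((O*(-1))*5) = 7*(-O*5) = 7*(-5*O) = -35*O)
l = -375 (l = 3*(-5*(-5)*(-5)) = 3*(25*(-5)) = 3*(-125) = -375)
√((-30 - 4*1) + l/J(59)) = √((-30 - 4*1) - 375/((-35*59))) = √((-30 - 4) - 375/(-2065)) = √(-34 - 375*(-1/2065)) = √(-34 + 75/413) = √(-13967/413) = I*√5768371/413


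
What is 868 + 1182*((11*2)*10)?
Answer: 260908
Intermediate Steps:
868 + 1182*((11*2)*10) = 868 + 1182*(22*10) = 868 + 1182*220 = 868 + 260040 = 260908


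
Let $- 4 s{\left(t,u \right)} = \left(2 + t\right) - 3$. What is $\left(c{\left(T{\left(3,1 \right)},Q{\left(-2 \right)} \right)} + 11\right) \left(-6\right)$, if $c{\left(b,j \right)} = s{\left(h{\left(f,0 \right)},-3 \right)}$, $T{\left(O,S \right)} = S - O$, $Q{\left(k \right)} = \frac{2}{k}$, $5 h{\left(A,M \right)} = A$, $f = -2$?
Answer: $- \frac{681}{10} \approx -68.1$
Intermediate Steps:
$h{\left(A,M \right)} = \frac{A}{5}$
$s{\left(t,u \right)} = \frac{1}{4} - \frac{t}{4}$ ($s{\left(t,u \right)} = - \frac{\left(2 + t\right) - 3}{4} = - \frac{-1 + t}{4} = \frac{1}{4} - \frac{t}{4}$)
$c{\left(b,j \right)} = \frac{7}{20}$ ($c{\left(b,j \right)} = \frac{1}{4} - \frac{\frac{1}{5} \left(-2\right)}{4} = \frac{1}{4} - - \frac{1}{10} = \frac{1}{4} + \frac{1}{10} = \frac{7}{20}$)
$\left(c{\left(T{\left(3,1 \right)},Q{\left(-2 \right)} \right)} + 11\right) \left(-6\right) = \left(\frac{7}{20} + 11\right) \left(-6\right) = \frac{227}{20} \left(-6\right) = - \frac{681}{10}$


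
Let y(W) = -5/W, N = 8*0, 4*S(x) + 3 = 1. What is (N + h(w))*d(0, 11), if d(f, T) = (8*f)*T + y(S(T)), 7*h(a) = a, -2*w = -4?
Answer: 20/7 ≈ 2.8571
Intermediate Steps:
w = 2 (w = -1/2*(-4) = 2)
h(a) = a/7
S(x) = -1/2 (S(x) = -3/4 + (1/4)*1 = -3/4 + 1/4 = -1/2)
N = 0
d(f, T) = 10 + 8*T*f (d(f, T) = (8*f)*T - 5/(-1/2) = 8*T*f - 5*(-2) = 8*T*f + 10 = 10 + 8*T*f)
(N + h(w))*d(0, 11) = (0 + (1/7)*2)*(10 + 8*11*0) = (0 + 2/7)*(10 + 0) = (2/7)*10 = 20/7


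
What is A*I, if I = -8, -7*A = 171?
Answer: 1368/7 ≈ 195.43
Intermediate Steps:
A = -171/7 (A = -1/7*171 = -171/7 ≈ -24.429)
A*I = -171/7*(-8) = 1368/7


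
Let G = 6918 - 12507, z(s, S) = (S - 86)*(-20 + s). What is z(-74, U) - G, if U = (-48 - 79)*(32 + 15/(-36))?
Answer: 2344289/6 ≈ 3.9072e+5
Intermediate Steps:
U = -48133/12 (U = -127*(32 + 15*(-1/36)) = -127*(32 - 5/12) = -127*379/12 = -48133/12 ≈ -4011.1)
z(s, S) = (-86 + S)*(-20 + s)
G = -5589
z(-74, U) - G = (1720 - 86*(-74) - 20*(-48133/12) - 48133/12*(-74)) - 1*(-5589) = (1720 + 6364 + 240665/3 + 1780921/6) + 5589 = 2310755/6 + 5589 = 2344289/6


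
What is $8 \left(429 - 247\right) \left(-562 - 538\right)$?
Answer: $-1601600$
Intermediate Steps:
$8 \left(429 - 247\right) \left(-562 - 538\right) = 8 \cdot 182 \left(-1100\right) = 8 \left(-200200\right) = -1601600$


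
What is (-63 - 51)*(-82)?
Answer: 9348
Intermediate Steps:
(-63 - 51)*(-82) = -114*(-82) = 9348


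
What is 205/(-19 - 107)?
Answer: -205/126 ≈ -1.6270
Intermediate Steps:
205/(-19 - 107) = 205/(-126) = -1/126*205 = -205/126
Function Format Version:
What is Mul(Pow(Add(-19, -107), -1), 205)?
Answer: Rational(-205, 126) ≈ -1.6270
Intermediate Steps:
Mul(Pow(Add(-19, -107), -1), 205) = Mul(Pow(-126, -1), 205) = Mul(Rational(-1, 126), 205) = Rational(-205, 126)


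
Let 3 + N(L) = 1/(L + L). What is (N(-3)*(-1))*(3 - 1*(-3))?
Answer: 19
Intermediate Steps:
N(L) = -3 + 1/(2*L) (N(L) = -3 + 1/(L + L) = -3 + 1/(2*L))
(N(-3)*(-1))*(3 - 1*(-3)) = ((-3 + (½)/(-3))*(-1))*(3 - 1*(-3)) = ((-3 + (½)*(-⅓))*(-1))*(3 + 3) = ((-3 - ⅙)*(-1))*6 = -19/6*(-1)*6 = (19/6)*6 = 19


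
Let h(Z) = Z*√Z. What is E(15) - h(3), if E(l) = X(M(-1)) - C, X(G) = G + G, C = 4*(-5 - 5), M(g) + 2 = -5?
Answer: 26 - 3*√3 ≈ 20.804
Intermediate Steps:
M(g) = -7 (M(g) = -2 - 5 = -7)
C = -40 (C = 4*(-10) = -40)
h(Z) = Z^(3/2)
X(G) = 2*G
E(l) = 26 (E(l) = 2*(-7) - 1*(-40) = -14 + 40 = 26)
E(15) - h(3) = 26 - 3^(3/2) = 26 - 3*√3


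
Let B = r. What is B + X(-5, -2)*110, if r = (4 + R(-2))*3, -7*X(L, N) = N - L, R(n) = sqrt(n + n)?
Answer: -246/7 + 6*I ≈ -35.143 + 6.0*I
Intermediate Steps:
R(n) = sqrt(2)*sqrt(n) (R(n) = sqrt(2*n) = sqrt(2)*sqrt(n))
X(L, N) = -N/7 + L/7 (X(L, N) = -(N - L)/7 = -N/7 + L/7)
r = 12 + 6*I (r = (4 + sqrt(2)*sqrt(-2))*3 = (4 + sqrt(2)*(I*sqrt(2)))*3 = (4 + 2*I)*3 = 12 + 6*I ≈ 12.0 + 6.0*I)
B = 12 + 6*I ≈ 12.0 + 6.0*I
B + X(-5, -2)*110 = (12 + 6*I) + (-1/7*(-2) + (1/7)*(-5))*110 = (12 + 6*I) + (2/7 - 5/7)*110 = (12 + 6*I) - 3/7*110 = (12 + 6*I) - 330/7 = -246/7 + 6*I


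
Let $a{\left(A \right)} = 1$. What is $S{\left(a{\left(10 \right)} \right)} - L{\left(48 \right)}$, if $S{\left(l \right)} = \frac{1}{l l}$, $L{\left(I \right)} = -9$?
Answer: $10$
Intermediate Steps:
$S{\left(l \right)} = \frac{1}{l^{2}}$
$S{\left(a{\left(10 \right)} \right)} - L{\left(48 \right)} = 1^{-2} - -9 = 1 + 9 = 10$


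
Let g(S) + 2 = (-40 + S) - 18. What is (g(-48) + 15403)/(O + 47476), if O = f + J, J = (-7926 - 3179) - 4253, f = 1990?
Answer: 15295/34108 ≈ 0.44843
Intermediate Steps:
g(S) = -60 + S (g(S) = -2 + ((-40 + S) - 18) = -2 + (-58 + S) = -60 + S)
J = -15358 (J = -11105 - 4253 = -15358)
O = -13368 (O = 1990 - 15358 = -13368)
(g(-48) + 15403)/(O + 47476) = ((-60 - 48) + 15403)/(-13368 + 47476) = (-108 + 15403)/34108 = 15295*(1/34108) = 15295/34108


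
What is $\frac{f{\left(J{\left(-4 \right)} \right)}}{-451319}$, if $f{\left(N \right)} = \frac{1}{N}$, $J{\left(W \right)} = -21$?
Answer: $\frac{1}{9477699} \approx 1.0551 \cdot 10^{-7}$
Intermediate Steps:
$\frac{f{\left(J{\left(-4 \right)} \right)}}{-451319} = \frac{1}{\left(-21\right) \left(-451319\right)} = \left(- \frac{1}{21}\right) \left(- \frac{1}{451319}\right) = \frac{1}{9477699}$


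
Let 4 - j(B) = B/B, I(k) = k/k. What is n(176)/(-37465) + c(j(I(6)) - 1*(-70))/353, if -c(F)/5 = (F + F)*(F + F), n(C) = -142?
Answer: -3992969574/13225145 ≈ -301.92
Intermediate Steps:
I(k) = 1
j(B) = 3 (j(B) = 4 - B/B = 4 - 1*1 = 4 - 1 = 3)
c(F) = -20*F² (c(F) = -5*(F + F)*(F + F) = -5*2*F*2*F = -20*F²)
n(176)/(-37465) + c(j(I(6)) - 1*(-70))/353 = -142/(-37465) - 20*(3 - 1*(-70))²/353 = -142*(-1/37465) - 20*(3 + 70)²*(1/353) = 142/37465 - 20*73²*(1/353) = 142/37465 - 20*5329*(1/353) = 142/37465 - 106580*1/353 = 142/37465 - 106580/353 = -3992969574/13225145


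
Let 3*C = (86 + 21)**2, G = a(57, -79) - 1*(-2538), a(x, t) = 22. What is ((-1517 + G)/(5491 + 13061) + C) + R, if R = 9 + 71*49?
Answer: 45170345/6184 ≈ 7304.4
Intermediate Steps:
R = 3488 (R = 9 + 3479 = 3488)
G = 2560 (G = 22 - 1*(-2538) = 22 + 2538 = 2560)
C = 11449/3 (C = (86 + 21)**2/3 = (1/3)*107**2 = (1/3)*11449 = 11449/3 ≈ 3816.3)
((-1517 + G)/(5491 + 13061) + C) + R = ((-1517 + 2560)/(5491 + 13061) + 11449/3) + 3488 = (1043/18552 + 11449/3) + 3488 = 23600553/6184 + 3488 = 45170345/6184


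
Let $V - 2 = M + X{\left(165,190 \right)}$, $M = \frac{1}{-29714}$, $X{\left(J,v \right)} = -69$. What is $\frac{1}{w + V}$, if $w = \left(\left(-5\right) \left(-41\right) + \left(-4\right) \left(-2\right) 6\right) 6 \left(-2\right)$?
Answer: $- \frac{29714}{92202543} \approx -0.00032227$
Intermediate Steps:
$M = - \frac{1}{29714} \approx -3.3654 \cdot 10^{-5}$
$V = - \frac{1990839}{29714}$ ($V = 2 - \frac{2050267}{29714} = - \frac{1990839}{29714} \approx -67.0$)
$w = -3036$ ($w = \left(205 + 8 \cdot 6\right) \left(-12\right) = \left(205 + 48\right) \left(-12\right) = 253 \left(-12\right) = -3036$)
$\frac{1}{w + V} = \frac{1}{-3036 - \frac{1990839}{29714}} = \frac{1}{- \frac{92202543}{29714}} = - \frac{29714}{92202543}$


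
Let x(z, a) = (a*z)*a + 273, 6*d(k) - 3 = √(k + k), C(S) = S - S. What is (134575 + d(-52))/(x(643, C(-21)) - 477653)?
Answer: -269151/954760 - I*√26/1432140 ≈ -0.2819 - 3.5604e-6*I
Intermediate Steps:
C(S) = 0
d(k) = ½ + √2*√k/6 (d(k) = ½ + √(k + k)/6 = ½ + √(2*k)/6 = ½ + (√2*√k)/6 = ½ + √2*√k/6)
x(z, a) = 273 + z*a² (x(z, a) = z*a² + 273 = 273 + z*a²)
(134575 + d(-52))/(x(643, C(-21)) - 477653) = (134575 + (½ + √2*√(-52)/6))/((273 + 643*0²) - 477653) = (134575 + (½ + √2*(2*I*√13)/6))/((273 + 643*0) - 477653) = (134575 + (½ + I*√26/3))/((273 + 0) - 477653) = (269151/2 + I*√26/3)/(273 - 477653) = (269151/2 + I*√26/3)/(-477380) = (269151/2 + I*√26/3)*(-1/477380) = -269151/954760 - I*√26/1432140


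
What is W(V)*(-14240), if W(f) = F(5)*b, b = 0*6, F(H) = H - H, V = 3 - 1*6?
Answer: 0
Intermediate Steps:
V = -3 (V = 3 - 6 = -3)
F(H) = 0
b = 0
W(f) = 0 (W(f) = 0*0 = 0)
W(V)*(-14240) = 0*(-14240) = 0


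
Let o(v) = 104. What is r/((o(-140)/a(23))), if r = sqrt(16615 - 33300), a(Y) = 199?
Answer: 199*I*sqrt(16685)/104 ≈ 247.16*I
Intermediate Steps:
r = I*sqrt(16685) (r = sqrt(-16685) = I*sqrt(16685) ≈ 129.17*I)
r/((o(-140)/a(23))) = (I*sqrt(16685))/((104/199)) = (I*sqrt(16685))/((104*(1/199))) = (I*sqrt(16685))/(104/199) = (I*sqrt(16685))*(199/104) = 199*I*sqrt(16685)/104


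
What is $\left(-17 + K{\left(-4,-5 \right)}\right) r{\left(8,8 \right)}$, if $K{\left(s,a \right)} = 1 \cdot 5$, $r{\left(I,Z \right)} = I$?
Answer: $-96$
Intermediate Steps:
$K{\left(s,a \right)} = 5$
$\left(-17 + K{\left(-4,-5 \right)}\right) r{\left(8,8 \right)} = \left(-17 + 5\right) 8 = \left(-12\right) 8 = -96$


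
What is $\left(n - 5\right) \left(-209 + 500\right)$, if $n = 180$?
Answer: $50925$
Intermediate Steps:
$\left(n - 5\right) \left(-209 + 500\right) = \left(180 - 5\right) \left(-209 + 500\right) = 175 \cdot 291 = 50925$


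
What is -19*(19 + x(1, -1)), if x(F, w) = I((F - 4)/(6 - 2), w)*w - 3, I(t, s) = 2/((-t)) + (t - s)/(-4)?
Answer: -12217/48 ≈ -254.52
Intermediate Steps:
I(t, s) = -2/t - t/4 + s/4 (I(t, s) = 2*(-1/t) + (t - s)*(-1/4) = -2/t + (-t/4 + s/4) = -2/t - t/4 + s/4)
x(F, w) = -3 + w*(-8 + (-1 + F/4)*(1 + w - F/4))/(4*(-1 + F/4)) (x(F, w) = ((-8 + ((F - 4)/(6 - 2))*(w - (F - 4)/(6 - 2)))/(4*(((F - 4)/(6 - 2)))))*w - 3 = ((-8 + ((-4 + F)/4)*(w - (-4 + F)/4))/(4*(((-4 + F)/4))))*w - 3 = ((-8 + ((-4 + F)*(1/4))*(w - (-4 + F)/4))/(4*(((-4 + F)*(1/4)))))*w - 3 = ((-8 + (-1 + F/4)*(w - (-1 + F/4)))/(4*(-1 + F/4)))*w - 3 = ((-8 + (-1 + F/4)*(w + (1 - F/4)))/(4*(-1 + F/4)))*w - 3 = ((-8 + (-1 + F/4)*(1 + w - F/4))/(4*(-1 + F/4)))*w - 3 = w*(-8 + (-1 + F/4)*(1 + w - F/4))/(4*(-1 + F/4)) - 3 = -3 + w*(-8 + (-1 + F/4)*(1 + w - F/4))/(4*(-1 + F/4)))
-19*(19 + x(1, -1)) = -19*(19 + (192 - 48*1 - (-128 + (-4 + 1)*(4 - 1*1 + 4*(-1))))/(16*(-4 + 1))) = -19*(19 + (1/16)*(192 - 48 - (-128 - 3*(4 - 1 - 4)))/(-3)) = -19*(19 + (1/16)*(-1/3)*(192 - 48 - (-128 - 3*(-1)))) = -19*(19 + (1/16)*(-1/3)*(192 - 48 - (-128 + 3))) = -19*(19 + (1/16)*(-1/3)*(192 - 48 - 1*(-125))) = -19*(19 + (1/16)*(-1/3)*(192 - 48 + 125)) = -19*(19 + (1/16)*(-1/3)*269) = -19*(19 - 269/48) = -19*643/48 = -12217/48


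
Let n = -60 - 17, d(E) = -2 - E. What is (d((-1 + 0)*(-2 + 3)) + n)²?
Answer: 6084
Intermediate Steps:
n = -77
(d((-1 + 0)*(-2 + 3)) + n)² = ((-2 - (-1 + 0)*(-2 + 3)) - 77)² = ((-2 - (-1)) - 77)² = ((-2 - 1*(-1)) - 77)² = ((-2 + 1) - 77)² = (-1 - 77)² = (-78)² = 6084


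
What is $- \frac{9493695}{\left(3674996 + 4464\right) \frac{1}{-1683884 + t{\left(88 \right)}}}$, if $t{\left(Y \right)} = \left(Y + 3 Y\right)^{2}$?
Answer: $\frac{740498716305}{183973} \approx 4.025 \cdot 10^{6}$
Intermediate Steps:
$t{\left(Y \right)} = 16 Y^{2}$ ($t{\left(Y \right)} = \left(4 Y\right)^{2} = 16 Y^{2}$)
$- \frac{9493695}{\left(3674996 + 4464\right) \frac{1}{-1683884 + t{\left(88 \right)}}} = - \frac{9493695}{\left(3674996 + 4464\right) \frac{1}{-1683884 + 16 \cdot 88^{2}}} = - \frac{9493695}{3679460 \frac{1}{-1683884 + 16 \cdot 7744}} = - \frac{9493695}{3679460 \frac{1}{-1683884 + 123904}} = - \frac{9493695}{3679460 \frac{1}{-1559980}} = - \frac{9493695}{3679460 \left(- \frac{1}{1559980}\right)} = - \frac{9493695}{- \frac{183973}{77999}} = - \frac{9493695 \left(-77999\right)}{183973} = \left(-1\right) \left(- \frac{740498716305}{183973}\right) = \frac{740498716305}{183973}$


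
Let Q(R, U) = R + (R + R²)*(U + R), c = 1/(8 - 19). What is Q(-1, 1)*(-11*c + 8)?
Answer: -9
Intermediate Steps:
c = -1/11 (c = 1/(-11) = -1/11 ≈ -0.090909)
Q(R, U) = R + (R + U)*(R + R²) (Q(R, U) = R + (R + R²)*(R + U) = R + (R + U)*(R + R²))
Q(-1, 1)*(-11*c + 8) = (-(1 - 1 + 1 + (-1)² - 1*1))*(-11*(-1/11) + 8) = (-(1 - 1 + 1 + 1 - 1))*(1 + 8) = -1*1*9 = -1*9 = -9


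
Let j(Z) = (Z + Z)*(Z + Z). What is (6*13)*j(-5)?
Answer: 7800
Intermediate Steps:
j(Z) = 4*Z² (j(Z) = (2*Z)*(2*Z) = 4*Z²)
(6*13)*j(-5) = (6*13)*(4*(-5)²) = 78*(4*25) = 78*100 = 7800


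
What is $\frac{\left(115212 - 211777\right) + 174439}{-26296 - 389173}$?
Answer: $- \frac{77874}{415469} \approx -0.18744$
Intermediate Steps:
$\frac{\left(115212 - 211777\right) + 174439}{-26296 - 389173} = \frac{\left(115212 - 211777\right) + 174439}{-415469} = \left(-96565 + 174439\right) \left(- \frac{1}{415469}\right) = 77874 \left(- \frac{1}{415469}\right) = - \frac{77874}{415469}$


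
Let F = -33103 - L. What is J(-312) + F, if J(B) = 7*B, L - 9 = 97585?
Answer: -132881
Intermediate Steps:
L = 97594 (L = 9 + 97585 = 97594)
F = -130697 (F = -33103 - 1*97594 = -33103 - 97594 = -130697)
J(-312) + F = 7*(-312) - 130697 = -2184 - 130697 = -132881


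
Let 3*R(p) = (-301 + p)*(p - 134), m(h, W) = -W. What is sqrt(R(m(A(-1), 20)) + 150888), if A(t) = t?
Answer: sqrt(167366) ≈ 409.10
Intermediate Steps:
R(p) = (-301 + p)*(-134 + p)/3 (R(p) = ((-301 + p)*(p - 134))/3 = ((-301 + p)*(-134 + p))/3 = (-301 + p)*(-134 + p)/3)
sqrt(R(m(A(-1), 20)) + 150888) = sqrt((40334/3 - (-145)*20 + (-1*20)**2/3) + 150888) = sqrt((40334/3 - 145*(-20) + (1/3)*(-20)**2) + 150888) = sqrt((40334/3 + 2900 + (1/3)*400) + 150888) = sqrt((40334/3 + 2900 + 400/3) + 150888) = sqrt(16478 + 150888) = sqrt(167366)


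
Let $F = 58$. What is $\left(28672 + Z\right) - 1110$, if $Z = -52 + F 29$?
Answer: $29192$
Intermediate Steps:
$Z = 1630$ ($Z = -52 + 58 \cdot 29 = -52 + 1682 = 1630$)
$\left(28672 + Z\right) - 1110 = \left(28672 + 1630\right) - 1110 = 30302 - 1110 = 29192$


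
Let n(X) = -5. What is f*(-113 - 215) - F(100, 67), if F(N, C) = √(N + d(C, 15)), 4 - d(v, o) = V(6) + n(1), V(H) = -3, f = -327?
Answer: 107256 - 4*√7 ≈ 1.0725e+5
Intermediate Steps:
d(v, o) = 12 (d(v, o) = 4 - (-3 - 5) = 4 - 1*(-8) = 4 + 8 = 12)
F(N, C) = √(12 + N) (F(N, C) = √(N + 12) = √(12 + N))
f*(-113 - 215) - F(100, 67) = -327*(-113 - 215) - √(12 + 100) = -327*(-328) - √112 = 107256 - 4*√7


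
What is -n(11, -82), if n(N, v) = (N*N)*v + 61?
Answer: 9861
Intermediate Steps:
n(N, v) = 61 + v*N² (n(N, v) = N²*v + 61 = v*N² + 61 = 61 + v*N²)
-n(11, -82) = -(61 - 82*11²) = -(61 - 82*121) = -(61 - 9922) = -1*(-9861) = 9861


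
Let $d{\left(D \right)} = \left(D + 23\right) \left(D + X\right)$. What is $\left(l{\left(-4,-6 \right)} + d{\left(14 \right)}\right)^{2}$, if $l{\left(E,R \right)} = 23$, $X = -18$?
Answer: $15625$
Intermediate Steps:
$d{\left(D \right)} = \left(-18 + D\right) \left(23 + D\right)$ ($d{\left(D \right)} = \left(D + 23\right) \left(D - 18\right) = \left(23 + D\right) \left(-18 + D\right) = \left(-18 + D\right) \left(23 + D\right)$)
$\left(l{\left(-4,-6 \right)} + d{\left(14 \right)}\right)^{2} = \left(23 + \left(-414 + 14^{2} + 5 \cdot 14\right)\right)^{2} = \left(23 + \left(-414 + 196 + 70\right)\right)^{2} = \left(23 - 148\right)^{2} = \left(-125\right)^{2} = 15625$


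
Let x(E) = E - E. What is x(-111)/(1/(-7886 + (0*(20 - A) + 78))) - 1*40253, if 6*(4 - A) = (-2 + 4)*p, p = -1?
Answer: -40253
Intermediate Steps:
x(E) = 0
A = 13/3 (A = 4 - (-2 + 4)*(-1)/6 = 4 - (-1)/3 = 4 - ⅙*(-2) = 4 + ⅓ = 13/3 ≈ 4.3333)
x(-111)/(1/(-7886 + (0*(20 - A) + 78))) - 1*40253 = 0/(1/(-7886 + (0*(20 - 1*13/3) + 78))) - 1*40253 = 0/(1/(-7886 + (0*(20 - 13/3) + 78))) - 40253 = 0/(1/(-7886 + (0*(47/3) + 78))) - 40253 = 0/(1/(-7886 + (0 + 78))) - 40253 = 0/(1/(-7886 + 78)) - 40253 = 0/(1/(-7808)) - 40253 = 0/(-1/7808) - 40253 = 0*(-7808) - 40253 = 0 - 40253 = -40253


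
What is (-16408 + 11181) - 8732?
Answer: -13959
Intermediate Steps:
(-16408 + 11181) - 8732 = -5227 - 8732 = -13959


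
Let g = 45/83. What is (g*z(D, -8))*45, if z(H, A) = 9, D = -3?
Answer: 18225/83 ≈ 219.58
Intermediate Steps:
g = 45/83 (g = 45*(1/83) = 45/83 ≈ 0.54217)
(g*z(D, -8))*45 = ((45/83)*9)*45 = (405/83)*45 = 18225/83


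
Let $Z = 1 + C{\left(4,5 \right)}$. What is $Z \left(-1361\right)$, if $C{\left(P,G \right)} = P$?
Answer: $-6805$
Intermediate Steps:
$Z = 5$ ($Z = 1 + 4 = 5$)
$Z \left(-1361\right) = 5 \left(-1361\right) = -6805$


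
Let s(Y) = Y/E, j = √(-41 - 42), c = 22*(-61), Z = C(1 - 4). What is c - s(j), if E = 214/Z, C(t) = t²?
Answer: -1342 - 9*I*√83/214 ≈ -1342.0 - 0.38315*I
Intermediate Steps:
Z = 9 (Z = (1 - 4)² = (-3)² = 9)
c = -1342
E = 214/9 ≈ 23.778
j = I*√83 (j = √(-83) = I*√83 ≈ 9.1104*I)
s(Y) = 9*Y/214 (s(Y) = Y/(214/9) = Y*(9/214) = 9*Y/214)
c - s(j) = -1342 - 9*I*√83/214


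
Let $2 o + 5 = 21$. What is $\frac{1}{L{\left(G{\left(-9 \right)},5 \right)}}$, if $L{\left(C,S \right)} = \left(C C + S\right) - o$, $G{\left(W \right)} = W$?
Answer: $\frac{1}{78} \approx 0.012821$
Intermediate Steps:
$o = 8$ ($o = - \frac{5}{2} + \frac{1}{2} \cdot 21 = - \frac{5}{2} + \frac{21}{2} = 8$)
$L{\left(C,S \right)} = -8 + S + C^{2}$ ($L{\left(C,S \right)} = \left(C C + S\right) - 8 = \left(C^{2} + S\right) - 8 = \left(S + C^{2}\right) - 8 = -8 + S + C^{2}$)
$\frac{1}{L{\left(G{\left(-9 \right)},5 \right)}} = \frac{1}{-8 + 5 + \left(-9\right)^{2}} = \frac{1}{-8 + 5 + 81} = \frac{1}{78}$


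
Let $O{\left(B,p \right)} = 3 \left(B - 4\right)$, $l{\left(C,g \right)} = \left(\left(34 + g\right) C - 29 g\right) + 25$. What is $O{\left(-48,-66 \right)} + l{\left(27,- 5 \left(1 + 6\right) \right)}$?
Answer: $857$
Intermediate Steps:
$l{\left(C,g \right)} = 25 - 29 g + C \left(34 + g\right)$ ($l{\left(C,g \right)} = \left(C \left(34 + g\right) - 29 g\right) + 25 = \left(- 29 g + C \left(34 + g\right)\right) + 25 = 25 - 29 g + C \left(34 + g\right)$)
$O{\left(B,p \right)} = -12 + 3 B$ ($O{\left(B,p \right)} = 3 \left(-4 + B\right) = -12 + 3 B$)
$O{\left(-48,-66 \right)} + l{\left(27,- 5 \left(1 + 6\right) \right)} = \left(-12 + 3 \left(-48\right)\right) + \left(25 - 29 \left(- 5 \left(1 + 6\right)\right) + 34 \cdot 27 + 27 \left(- 5 \left(1 + 6\right)\right)\right) = \left(-12 - 144\right) + \left(25 - 29 \left(\left(-5\right) 7\right) + 918 + 27 \left(\left(-5\right) 7\right)\right) = -156 + \left(25 - -1015 + 918 + 27 \left(-35\right)\right) = -156 + \left(25 + 1015 + 918 - 945\right) = -156 + 1013 = 857$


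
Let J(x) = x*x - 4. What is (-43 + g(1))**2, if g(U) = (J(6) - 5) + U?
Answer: 225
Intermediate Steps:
J(x) = -4 + x**2 (J(x) = x**2 - 4 = -4 + x**2)
g(U) = 27 + U (g(U) = ((-4 + 6**2) - 5) + U = ((-4 + 36) - 5) + U = (32 - 5) + U = 27 + U)
(-43 + g(1))**2 = (-43 + (27 + 1))**2 = (-43 + 28)**2 = (-15)**2 = 225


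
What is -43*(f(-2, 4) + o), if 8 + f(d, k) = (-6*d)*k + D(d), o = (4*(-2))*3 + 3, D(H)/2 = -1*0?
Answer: -817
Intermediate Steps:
D(H) = 0 (D(H) = 2*(-1*0) = 2*0 = 0)
o = -21 (o = -8*3 + 3 = -24 + 3 = -21)
f(d, k) = -8 - 6*d*k (f(d, k) = -8 + ((-6*d)*k + 0) = -8 + (-6*d*k + 0) = -8 - 6*d*k)
-43*(f(-2, 4) + o) = -43*((-8 - 6*(-2)*4) - 21) = -43*((-8 + 48) - 21) = -43*(40 - 21) = -43*19 = -817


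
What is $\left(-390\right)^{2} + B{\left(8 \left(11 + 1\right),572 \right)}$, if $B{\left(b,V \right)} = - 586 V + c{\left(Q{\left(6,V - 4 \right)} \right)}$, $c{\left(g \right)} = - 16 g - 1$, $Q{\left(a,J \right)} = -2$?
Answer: $-183061$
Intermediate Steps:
$c{\left(g \right)} = -1 - 16 g$
$B{\left(b,V \right)} = 31 - 586 V$ ($B{\left(b,V \right)} = - 586 V - -31 = - 586 V + \left(-1 + 32\right) = - 586 V + 31 = 31 - 586 V$)
$\left(-390\right)^{2} + B{\left(8 \left(11 + 1\right),572 \right)} = \left(-390\right)^{2} + \left(31 - 335192\right) = 152100 + \left(31 - 335192\right) = 152100 - 335161 = -183061$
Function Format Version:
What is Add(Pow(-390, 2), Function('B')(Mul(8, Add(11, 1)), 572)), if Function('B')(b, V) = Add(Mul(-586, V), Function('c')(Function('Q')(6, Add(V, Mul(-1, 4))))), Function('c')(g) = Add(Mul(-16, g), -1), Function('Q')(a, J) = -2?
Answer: -183061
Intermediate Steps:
Function('c')(g) = Add(-1, Mul(-16, g))
Function('B')(b, V) = Add(31, Mul(-586, V)) (Function('B')(b, V) = Add(Mul(-586, V), Add(-1, Mul(-16, -2))) = Add(Mul(-586, V), Add(-1, 32)) = Add(Mul(-586, V), 31) = Add(31, Mul(-586, V)))
Add(Pow(-390, 2), Function('B')(Mul(8, Add(11, 1)), 572)) = Add(Pow(-390, 2), Add(31, Mul(-586, 572))) = Add(152100, Add(31, -335192)) = Add(152100, -335161) = -183061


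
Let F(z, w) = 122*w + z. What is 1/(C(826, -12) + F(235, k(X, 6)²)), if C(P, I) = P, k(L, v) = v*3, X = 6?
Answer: 1/40589 ≈ 2.4637e-5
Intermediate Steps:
k(L, v) = 3*v
F(z, w) = z + 122*w
1/(C(826, -12) + F(235, k(X, 6)²)) = 1/(826 + (235 + 122*(3*6)²)) = 1/(826 + (235 + 122*18²)) = 1/(826 + (235 + 122*324)) = 1/(826 + (235 + 39528)) = 1/(826 + 39763) = 1/40589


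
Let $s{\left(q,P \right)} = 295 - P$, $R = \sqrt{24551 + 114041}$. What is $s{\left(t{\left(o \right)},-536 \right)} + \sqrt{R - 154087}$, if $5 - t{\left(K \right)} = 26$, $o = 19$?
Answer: $831 + \sqrt{-154087 + 4 \sqrt{8662}} \approx 831.0 + 392.06 i$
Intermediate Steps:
$t{\left(K \right)} = -21$ ($t{\left(K \right)} = 5 - 26 = -21$)
$R = 4 \sqrt{8662}$ ($R = \sqrt{138592} = 4 \sqrt{8662} \approx 372.28$)
$s{\left(t{\left(o \right)},-536 \right)} + \sqrt{R - 154087} = \left(295 - -536\right) + \sqrt{4 \sqrt{8662} - 154087} = \left(295 + 536\right) + \sqrt{4 \sqrt{8662} - 154087} = 831 + \sqrt{-154087 + 4 \sqrt{8662}}$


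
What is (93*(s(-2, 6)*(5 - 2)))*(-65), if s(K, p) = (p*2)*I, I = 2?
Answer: -435240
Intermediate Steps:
s(K, p) = 4*p (s(K, p) = (p*2)*2 = (2*p)*2 = 4*p)
(93*(s(-2, 6)*(5 - 2)))*(-65) = (93*((4*6)*(5 - 2)))*(-65) = (93*(24*3))*(-65) = (93*72)*(-65) = 6696*(-65) = -435240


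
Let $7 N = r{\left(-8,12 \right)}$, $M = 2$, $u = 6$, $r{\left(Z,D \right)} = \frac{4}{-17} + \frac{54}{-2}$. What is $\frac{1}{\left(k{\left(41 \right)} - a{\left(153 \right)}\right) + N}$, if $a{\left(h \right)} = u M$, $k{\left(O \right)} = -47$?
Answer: $- \frac{119}{7484} \approx -0.015901$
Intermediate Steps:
$r{\left(Z,D \right)} = - \frac{463}{17}$ ($r{\left(Z,D \right)} = 4 \left(- \frac{1}{17}\right) + 54 \left(- \frac{1}{2}\right) = - \frac{4}{17} - 27 = - \frac{463}{17}$)
$a{\left(h \right)} = 12$ ($a{\left(h \right)} = 6 \cdot 2 = 12$)
$N = - \frac{463}{119}$ ($N = \frac{1}{7} \left(- \frac{463}{17}\right) = - \frac{463}{119} \approx -3.8908$)
$\frac{1}{\left(k{\left(41 \right)} - a{\left(153 \right)}\right) + N} = \frac{1}{\left(-47 - 12\right) - \frac{463}{119}} = \frac{1}{-59 - \frac{463}{119}} = \frac{1}{- \frac{7484}{119}} = - \frac{119}{7484}$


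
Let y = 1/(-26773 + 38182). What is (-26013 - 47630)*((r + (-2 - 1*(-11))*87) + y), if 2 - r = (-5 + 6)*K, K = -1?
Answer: -660391761425/11409 ≈ -5.7883e+7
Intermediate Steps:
y = 1/11409 ≈ 8.7650e-5
r = 3 (r = 2 - (-5 + 6)*(-1) = 2 - (-1) = 2 - 1*(-1) = 2 + 1 = 3)
(-26013 - 47630)*((r + (-2 - 1*(-11))*87) + y) = (-26013 - 47630)*((3 + (-2 - 1*(-11))*87) + 1/11409) = -73643*((3 + (-2 + 11)*87) + 1/11409) = -73643*((3 + 9*87) + 1/11409) = -73643*((3 + 783) + 1/11409) = -73643*(786 + 1/11409) = -73643*8967475/11409 = -660391761425/11409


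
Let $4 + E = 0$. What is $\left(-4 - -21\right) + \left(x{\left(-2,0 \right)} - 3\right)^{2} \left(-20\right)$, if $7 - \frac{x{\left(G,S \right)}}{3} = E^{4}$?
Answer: $-11249983$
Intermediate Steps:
$E = -4$ ($E = -4 + 0 = -4$)
$x{\left(G,S \right)} = -747$ ($x{\left(G,S \right)} = 21 - 3 \left(-4\right)^{4} = 21 - 768 = -747$)
$\left(-4 - -21\right) + \left(x{\left(-2,0 \right)} - 3\right)^{2} \left(-20\right) = \left(-4 - -21\right) + \left(-747 - 3\right)^{2} \left(-20\right) = \left(-4 + 21\right) + \left(-750\right)^{2} \left(-20\right) = 17 + 562500 \left(-20\right) = 17 - 11250000 = -11249983$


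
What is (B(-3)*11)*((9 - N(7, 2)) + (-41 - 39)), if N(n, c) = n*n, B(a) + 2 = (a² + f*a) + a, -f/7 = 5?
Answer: -143880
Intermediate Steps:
f = -35 (f = -7*5 = -35)
B(a) = -2 + a² - 34*a (B(a) = -2 + ((a² - 35*a) + a) = -2 + (a² - 34*a) = -2 + a² - 34*a)
N(n, c) = n²
(B(-3)*11)*((9 - N(7, 2)) + (-41 - 39)) = ((-2 + (-3)² - 34*(-3))*11)*((9 - 1*7²) + (-41 - 39)) = ((-2 + 9 + 102)*11)*((9 - 1*49) - 80) = (109*11)*((9 - 49) - 80) = 1199*(-40 - 80) = 1199*(-120) = -143880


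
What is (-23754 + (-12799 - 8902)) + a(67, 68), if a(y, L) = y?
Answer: -45388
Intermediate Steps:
(-23754 + (-12799 - 8902)) + a(67, 68) = (-23754 + (-12799 - 8902)) + 67 = (-23754 - 21701) + 67 = -45455 + 67 = -45388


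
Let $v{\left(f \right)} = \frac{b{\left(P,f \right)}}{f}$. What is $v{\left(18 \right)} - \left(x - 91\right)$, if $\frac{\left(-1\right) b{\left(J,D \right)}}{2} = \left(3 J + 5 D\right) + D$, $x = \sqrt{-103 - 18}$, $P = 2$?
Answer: $\frac{235}{3} - 11 i \approx 78.333 - 11.0 i$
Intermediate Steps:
$x = 11 i$ ($x = \sqrt{-121} = 11 i \approx 11.0 i$)
$b{\left(J,D \right)} = - 12 D - 6 J$ ($b{\left(J,D \right)} = - 2 \left(\left(3 J + 5 D\right) + D\right) = - 2 \left(3 J + 6 D\right) = - 12 D - 6 J$)
$v{\left(f \right)} = \frac{-12 - 12 f}{f}$ ($v{\left(f \right)} = \frac{- 12 f - 12}{f} = \frac{-12 - 12 f}{f}$)
$v{\left(18 \right)} - \left(x - 91\right) = \left(-12 - \frac{12}{18}\right) - \left(11 i - 91\right) = \left(-12 - \frac{2}{3}\right) - \left(-91 + 11 i\right) = \left(-12 - \frac{2}{3}\right) + \left(91 - 11 i\right) = - \frac{38}{3} + \left(91 - 11 i\right) = \frac{235}{3} - 11 i$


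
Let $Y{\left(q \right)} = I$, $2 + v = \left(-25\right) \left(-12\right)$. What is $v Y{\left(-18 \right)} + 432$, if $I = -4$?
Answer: $-760$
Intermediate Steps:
$v = 298$ ($v = -2 - -300 = -2 + 300 = 298$)
$Y{\left(q \right)} = -4$
$v Y{\left(-18 \right)} + 432 = 298 \left(-4\right) + 432 = -1192 + 432 = -760$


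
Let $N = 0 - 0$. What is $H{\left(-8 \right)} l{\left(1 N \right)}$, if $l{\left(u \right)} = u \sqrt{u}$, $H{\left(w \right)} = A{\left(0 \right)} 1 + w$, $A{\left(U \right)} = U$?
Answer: $0$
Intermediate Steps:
$H{\left(w \right)} = w$ ($H{\left(w \right)} = 0 \cdot 1 + w = 0 + w = w$)
$N = 0$ ($N = 0 + 0 = 0$)
$l{\left(u \right)} = u^{\frac{3}{2}}$
$H{\left(-8 \right)} l{\left(1 N \right)} = - 8 \left(1 \cdot 0\right)^{\frac{3}{2}} = - 8 \cdot 0^{\frac{3}{2}} = \left(-8\right) 0 = 0$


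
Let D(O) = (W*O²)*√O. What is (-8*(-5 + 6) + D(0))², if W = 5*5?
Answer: 64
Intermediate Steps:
W = 25
D(O) = 25*O^(5/2) (D(O) = (25*O²)*√O = 25*O^(5/2))
(-8*(-5 + 6) + D(0))² = (-8*(-5 + 6) + 25*0^(5/2))² = (-8 + 25*0)² = (-1*8 + 0)² = (-8 + 0)² = (-8)² = 64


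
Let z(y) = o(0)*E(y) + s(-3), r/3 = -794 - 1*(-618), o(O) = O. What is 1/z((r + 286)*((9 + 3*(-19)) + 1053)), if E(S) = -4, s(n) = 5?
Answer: 1/5 ≈ 0.20000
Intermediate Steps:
r = -528 (r = 3*(-794 - 1*(-618)) = 3*(-794 + 618) = 3*(-176) = -528)
z(y) = 5 (z(y) = 0*(-4) + 5 = 0 + 5 = 5)
1/z((r + 286)*((9 + 3*(-19)) + 1053)) = 1/5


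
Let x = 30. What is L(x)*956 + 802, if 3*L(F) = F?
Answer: 10362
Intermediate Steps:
L(F) = F/3
L(x)*956 + 802 = ((1/3)*30)*956 + 802 = 10*956 + 802 = 9560 + 802 = 10362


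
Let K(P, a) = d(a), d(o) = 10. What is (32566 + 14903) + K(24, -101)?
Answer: 47479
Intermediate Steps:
K(P, a) = 10
(32566 + 14903) + K(24, -101) = (32566 + 14903) + 10 = 47469 + 10 = 47479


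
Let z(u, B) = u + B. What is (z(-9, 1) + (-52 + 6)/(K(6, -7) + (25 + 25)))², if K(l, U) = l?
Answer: 61009/784 ≈ 77.818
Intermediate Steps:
z(u, B) = B + u
(z(-9, 1) + (-52 + 6)/(K(6, -7) + (25 + 25)))² = ((1 - 9) + (-52 + 6)/(6 + (25 + 25)))² = (-8 - 46/(6 + 50))² = (-8 - 46/56)² = (-8 - 46*1/56)² = (-8 - 23/28)² = (-247/28)² = 61009/784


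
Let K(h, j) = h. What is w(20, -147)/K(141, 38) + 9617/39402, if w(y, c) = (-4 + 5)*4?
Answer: 504535/1851894 ≈ 0.27244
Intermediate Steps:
w(y, c) = 4 (w(y, c) = 1*4 = 4)
w(20, -147)/K(141, 38) + 9617/39402 = 4/141 + 9617/39402 = 504535/1851894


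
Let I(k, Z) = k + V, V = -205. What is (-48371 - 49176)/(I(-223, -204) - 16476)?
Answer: 97547/16904 ≈ 5.7706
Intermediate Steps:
I(k, Z) = -205 + k (I(k, Z) = k - 205 = -205 + k)
(-48371 - 49176)/(I(-223, -204) - 16476) = (-48371 - 49176)/((-205 - 223) - 16476) = -97547/(-428 - 16476) = -97547/(-16904) = -97547*(-1/16904) = 97547/16904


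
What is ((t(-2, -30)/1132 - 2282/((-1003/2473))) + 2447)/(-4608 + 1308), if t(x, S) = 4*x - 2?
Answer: -1527769489/624467800 ≈ -2.4465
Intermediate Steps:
t(x, S) = -2 + 4*x
((t(-2, -30)/1132 - 2282/((-1003/2473))) + 2447)/(-4608 + 1308) = (((-2 + 4*(-2))/1132 - 2282/((-1003/2473))) + 2447)/(-4608 + 1308) = (((-2 - 8)*(1/1132) - 2282/((-1003*1/2473))) + 2447)/(-3300) = ((-10*1/1132 - 2282/(-1003/2473)) + 2447)*(-1/3300) = ((-5/566 - 2282*(-2473/1003)) + 2447)*(-1/3300) = ((-5/566 + 5643386/1003) + 2447)*(-1/3300) = (3194151461/567698 + 2447)*(-1/3300) = (4583308467/567698)*(-1/3300) = -1527769489/624467800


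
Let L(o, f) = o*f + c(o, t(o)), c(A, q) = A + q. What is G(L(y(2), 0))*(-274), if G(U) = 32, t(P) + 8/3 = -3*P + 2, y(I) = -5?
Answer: -8768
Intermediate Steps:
t(P) = -⅔ - 3*P (t(P) = -8/3 + (-3*P + 2) = -8/3 + (2 - 3*P) = -⅔ - 3*P)
L(o, f) = -⅔ - 2*o + f*o (L(o, f) = o*f + (o + (-⅔ - 3*o)) = f*o + (-⅔ - 2*o) = -⅔ - 2*o + f*o)
G(L(y(2), 0))*(-274) = 32*(-274) = -8768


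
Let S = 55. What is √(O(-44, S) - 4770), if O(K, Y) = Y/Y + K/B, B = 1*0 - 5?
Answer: I*√119005/5 ≈ 68.994*I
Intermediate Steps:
B = -5 (B = 0 - 5 = -5)
O(K, Y) = 1 - K/5 (O(K, Y) = Y/Y + K/(-5) = 1 + K*(-⅕) = 1 - K/5)
√(O(-44, S) - 4770) = √((1 - ⅕*(-44)) - 4770) = √((1 + 44/5) - 4770) = √(49/5 - 4770) = √(-23801/5) = I*√119005/5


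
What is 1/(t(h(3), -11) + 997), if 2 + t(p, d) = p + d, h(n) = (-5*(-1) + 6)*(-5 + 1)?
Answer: 1/940 ≈ 0.0010638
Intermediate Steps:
h(n) = -44 (h(n) = (5 + 6)*(-4) = 11*(-4) = -44)
t(p, d) = -2 + d + p (t(p, d) = -2 + (p + d) = -2 + (d + p) = -2 + d + p)
1/(t(h(3), -11) + 997) = 1/((-2 - 11 - 44) + 997) = 1/(-57 + 997) = 1/940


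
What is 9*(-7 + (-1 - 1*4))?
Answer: -108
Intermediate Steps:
9*(-7 + (-1 - 1*4)) = 9*(-7 + (-1 - 4)) = 9*(-7 - 5) = 9*(-12) = -108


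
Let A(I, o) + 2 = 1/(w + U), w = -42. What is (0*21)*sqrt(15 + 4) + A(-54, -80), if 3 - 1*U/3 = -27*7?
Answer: -1067/534 ≈ -1.9981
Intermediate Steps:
U = 576 (U = 9 - (-81)*7 = 9 - 3*(-189) = 9 + 567 = 576)
A(I, o) = -1067/534 (A(I, o) = -2 + 1/(-42 + 576) = -2 + 1/534 = -1067/534)
(0*21)*sqrt(15 + 4) + A(-54, -80) = (0*21)*sqrt(15 + 4) - 1067/534 = 0*sqrt(19) - 1067/534 = 0 - 1067/534 = -1067/534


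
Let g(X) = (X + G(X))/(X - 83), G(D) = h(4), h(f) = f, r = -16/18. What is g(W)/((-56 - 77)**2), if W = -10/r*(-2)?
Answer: 37/3732379 ≈ 9.9132e-6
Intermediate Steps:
r = -8/9 (r = -16*1/18 = -8/9 ≈ -0.88889)
G(D) = 4
W = -45/2 (W = -10/(-8/9)*(-2) = -10*(-9/8)*(-2) = (45/4)*(-2) = -45/2 ≈ -22.500)
g(X) = (4 + X)/(-83 + X) (g(X) = (X + 4)/(X - 83) = (4 + X)/(-83 + X))
g(W)/((-56 - 77)**2) = ((4 - 45/2)/(-83 - 45/2))/((-56 - 77)**2) = (-37/2/(-211/2))/((-133)**2) = -2/211*(-37/2)/17689 = (37/211)*(1/17689) = 37/3732379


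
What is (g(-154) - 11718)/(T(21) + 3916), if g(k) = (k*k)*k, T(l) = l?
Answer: -3663982/3937 ≈ -930.65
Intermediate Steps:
g(k) = k**3 (g(k) = k**2*k = k**3)
(g(-154) - 11718)/(T(21) + 3916) = ((-154)**3 - 11718)/(21 + 3916) = (-3652264 - 11718)/3937 = -3663982*1/3937 = -3663982/3937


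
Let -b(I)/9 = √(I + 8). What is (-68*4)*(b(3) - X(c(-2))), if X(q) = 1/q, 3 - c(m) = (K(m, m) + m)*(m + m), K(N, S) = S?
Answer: -272/13 + 2448*√11 ≈ 8098.2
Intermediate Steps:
c(m) = 3 - 4*m² (c(m) = 3 - (m + m)*(m + m) = 3 - 2*m*2*m = 3 - 4*m²)
b(I) = -9*√(8 + I) (b(I) = -9*√(I + 8) = -9*√(8 + I))
X(q) = 1/q
(-68*4)*(b(3) - X(c(-2))) = (-68*4)*(-9*√(8 + 3) - 1/(3 - 4*(-2)²)) = -272*(-9*√11 - 1/(3 - 4*4)) = -272*(-9*√11 - 1/(3 - 16)) = -272*(-9*√11 - 1/(-13)) = -272*(-9*√11 - 1*(-1/13)) = -272*(-9*√11 + 1/13) = -272*(1/13 - 9*√11) = -272/13 + 2448*√11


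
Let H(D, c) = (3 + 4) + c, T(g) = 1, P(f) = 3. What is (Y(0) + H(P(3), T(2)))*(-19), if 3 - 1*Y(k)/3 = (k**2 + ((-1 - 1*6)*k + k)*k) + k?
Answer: -323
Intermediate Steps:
H(D, c) = 7 + c
Y(k) = 9 - 3*k + 15*k**2 (Y(k) = 9 - 3*((k**2 + ((-1 - 1*6)*k + k)*k) + k) = 9 - 3*((k**2 + ((-1 - 6)*k + k)*k) + k) = 9 - 3*((k**2 + (-7*k + k)*k) + k) = 9 - 3*((k**2 + (-6*k)*k) + k) = 9 - 3*((k**2 - 6*k**2) + k) = 9 - 3*(-5*k**2 + k) = 9 - 3*(k - 5*k**2) = 9 + (-3*k + 15*k**2) = 9 - 3*k + 15*k**2)
(Y(0) + H(P(3), T(2)))*(-19) = ((9 - 3*0 + 15*0**2) + (7 + 1))*(-19) = ((9 + 0 + 15*0) + 8)*(-19) = ((9 + 0 + 0) + 8)*(-19) = (9 + 8)*(-19) = 17*(-19) = -323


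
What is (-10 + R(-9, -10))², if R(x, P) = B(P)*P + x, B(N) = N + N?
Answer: 32761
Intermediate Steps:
B(N) = 2*N
R(x, P) = x + 2*P² (R(x, P) = (2*P)*P + x = 2*P² + x = x + 2*P²)
(-10 + R(-9, -10))² = (-10 + (-9 + 2*(-10)²))² = (-10 + (-9 + 2*100))² = (-10 + (-9 + 200))² = (-10 + 191)² = 181² = 32761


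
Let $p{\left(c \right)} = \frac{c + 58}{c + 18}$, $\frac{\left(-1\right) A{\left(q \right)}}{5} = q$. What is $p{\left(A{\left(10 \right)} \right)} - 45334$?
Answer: $- \frac{181337}{4} \approx -45334.0$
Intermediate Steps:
$A{\left(q \right)} = - 5 q$
$p{\left(c \right)} = \frac{58 + c}{18 + c}$
$p{\left(A{\left(10 \right)} \right)} - 45334 = \frac{58 - 50}{18 - 50} - 45334 = \frac{1}{-32} \cdot 8 - 45334 = \left(- \frac{1}{32}\right) 8 - 45334 = - \frac{1}{4} - 45334 = - \frac{181337}{4}$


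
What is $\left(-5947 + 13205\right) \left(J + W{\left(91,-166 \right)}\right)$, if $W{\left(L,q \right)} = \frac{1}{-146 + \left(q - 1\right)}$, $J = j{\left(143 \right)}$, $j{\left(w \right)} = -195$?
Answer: $- \frac{442999288}{313} \approx -1.4153 \cdot 10^{6}$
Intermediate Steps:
$J = -195$
$W{\left(L,q \right)} = \frac{1}{-147 + q}$ ($W{\left(L,q \right)} = \frac{1}{-146 + \left(q - 1\right)} = \frac{1}{-146 + \left(-1 + q\right)} = \frac{1}{-147 + q}$)
$\left(-5947 + 13205\right) \left(J + W{\left(91,-166 \right)}\right) = \left(-5947 + 13205\right) \left(-195 + \frac{1}{-147 - 166}\right) = 7258 \left(-195 + \frac{1}{-313}\right) = 7258 \left(-195 - \frac{1}{313}\right) = 7258 \left(- \frac{61036}{313}\right) = - \frac{442999288}{313}$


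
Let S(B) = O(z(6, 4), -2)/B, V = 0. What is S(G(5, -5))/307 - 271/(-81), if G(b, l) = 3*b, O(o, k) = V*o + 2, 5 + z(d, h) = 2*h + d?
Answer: 416039/124335 ≈ 3.3461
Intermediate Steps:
z(d, h) = -5 + d + 2*h (z(d, h) = -5 + (2*h + d) = -5 + (d + 2*h) = -5 + d + 2*h)
O(o, k) = 2 (O(o, k) = 0*o + 2 = 0 + 2 = 2)
S(B) = 2/B
S(G(5, -5))/307 - 271/(-81) = (2/((3*5)))/307 - 271/(-81) = (2/15)*(1/307) - 271*(-1/81) = (2*(1/15))*(1/307) + 271/81 = (2/15)*(1/307) + 271/81 = 2/4605 + 271/81 = 416039/124335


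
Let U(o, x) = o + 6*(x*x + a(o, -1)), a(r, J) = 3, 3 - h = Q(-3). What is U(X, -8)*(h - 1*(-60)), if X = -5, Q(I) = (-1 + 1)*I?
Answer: 25011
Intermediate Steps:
Q(I) = 0 (Q(I) = 0*I = 0)
h = 3 (h = 3 - 1*0 = 3 + 0 = 3)
U(o, x) = 18 + o + 6*x² (U(o, x) = o + 6*(x*x + 3) = o + 6*(x² + 3) = o + 6*(3 + x²) = o + (18 + 6*x²) = 18 + o + 6*x²)
U(X, -8)*(h - 1*(-60)) = (18 - 5 + 6*(-8)²)*(3 - 1*(-60)) = (18 - 5 + 6*64)*(3 + 60) = (18 - 5 + 384)*63 = 397*63 = 25011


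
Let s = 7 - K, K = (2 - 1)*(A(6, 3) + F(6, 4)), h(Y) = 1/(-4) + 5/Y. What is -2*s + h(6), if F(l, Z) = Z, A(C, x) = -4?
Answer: -161/12 ≈ -13.417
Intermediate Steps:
h(Y) = -¼ + 5/Y (h(Y) = 1*(-¼) + 5/Y = -¼ + 5/Y)
K = 0 (K = (2 - 1)*(-4 + 4) = 1*0 = 0)
s = 7 (s = 7 - 1*0 = 7 + 0 = 7)
-2*s + h(6) = -2*7 + (¼)*(20 - 1*6)/6 = -14 + (¼)*(⅙)*(20 - 6) = -14 + (¼)*(⅙)*14 = -14 + 7/12 = -161/12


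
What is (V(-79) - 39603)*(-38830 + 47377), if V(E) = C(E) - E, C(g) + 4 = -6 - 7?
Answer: -337956927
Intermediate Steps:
C(g) = -17 (C(g) = -4 + (-6 - 7) = -4 - 13 = -17)
V(E) = -17 - E
(V(-79) - 39603)*(-38830 + 47377) = ((-17 - 1*(-79)) - 39603)*(-38830 + 47377) = ((-17 + 79) - 39603)*8547 = (62 - 39603)*8547 = -39541*8547 = -337956927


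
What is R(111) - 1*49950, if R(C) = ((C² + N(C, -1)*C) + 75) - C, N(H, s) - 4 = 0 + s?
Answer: -37332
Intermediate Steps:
N(H, s) = 4 + s (N(H, s) = 4 + (0 + s) = 4 + s)
R(C) = 75 + C² + 2*C (R(C) = ((C² + (4 - 1)*C) + 75) - C = ((C² + 3*C) + 75) - C = (75 + C² + 3*C) - C = 75 + C² + 2*C)
R(111) - 1*49950 = (75 + 111² + 2*111) - 1*49950 = (75 + 12321 + 222) - 49950 = 12618 - 49950 = -37332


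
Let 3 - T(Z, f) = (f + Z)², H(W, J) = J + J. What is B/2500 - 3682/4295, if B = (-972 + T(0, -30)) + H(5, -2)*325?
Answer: -4563171/2147500 ≈ -2.1249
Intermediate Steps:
H(W, J) = 2*J
T(Z, f) = 3 - (Z + f)² (T(Z, f) = 3 - (f + Z)² = 3 - (Z + f)²)
B = -3169 (B = (-972 + (3 - (0 - 30)²)) + (2*(-2))*325 = (-972 + (3 - 1*(-30)²)) - 4*325 = (-972 + (3 - 1*900)) - 1300 = (-972 + (3 - 900)) - 1300 = (-972 - 897) - 1300 = -1869 - 1300 = -3169)
B/2500 - 3682/4295 = -3169/2500 - 3682/4295 = -4563171/2147500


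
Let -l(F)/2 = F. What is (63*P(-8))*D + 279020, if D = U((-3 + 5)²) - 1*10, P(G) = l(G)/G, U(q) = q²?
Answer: 278264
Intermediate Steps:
l(F) = -2*F
P(G) = -2 (P(G) = (-2*G)/G = -2)
D = 6 (D = ((-3 + 5)²)² - 1*10 = (2²)² - 10 = 4² - 10 = 16 - 10 = 6)
(63*P(-8))*D + 279020 = (63*(-2))*6 + 279020 = -126*6 + 279020 = -756 + 279020 = 278264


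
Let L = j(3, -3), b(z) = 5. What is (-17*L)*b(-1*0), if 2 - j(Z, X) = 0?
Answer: -170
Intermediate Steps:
j(Z, X) = 2 (j(Z, X) = 2 - 1*0 = 2 + 0 = 2)
L = 2
(-17*L)*b(-1*0) = -17*2*5 = -34*5 = -170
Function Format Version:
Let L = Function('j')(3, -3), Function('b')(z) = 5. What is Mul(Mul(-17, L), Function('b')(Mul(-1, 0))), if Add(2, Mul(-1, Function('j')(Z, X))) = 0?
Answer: -170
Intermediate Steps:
Function('j')(Z, X) = 2 (Function('j')(Z, X) = Add(2, Mul(-1, 0)) = Add(2, 0) = 2)
L = 2
Mul(Mul(-17, L), Function('b')(Mul(-1, 0))) = Mul(Mul(-17, 2), 5) = Mul(-34, 5) = -170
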